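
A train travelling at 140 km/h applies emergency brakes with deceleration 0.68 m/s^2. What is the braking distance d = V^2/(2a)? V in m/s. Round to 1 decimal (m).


Convert speed: V = 140 / 3.6 = 38.8889 m/s
V^2 = 1512.3457
d = 1512.3457 / (2 * 0.68)
d = 1512.3457 / 1.36
d = 1112.0 m

1112.0


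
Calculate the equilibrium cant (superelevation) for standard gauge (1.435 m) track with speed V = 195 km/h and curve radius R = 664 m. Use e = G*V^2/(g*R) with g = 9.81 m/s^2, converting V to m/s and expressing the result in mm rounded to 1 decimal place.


Convert speed: V = 195 / 3.6 = 54.1667 m/s
Apply formula: e = 1.435 * 54.1667^2 / (9.81 * 664)
e = 1.435 * 2934.0278 / 6513.84
e = 0.646367 m = 646.4 mm

646.4


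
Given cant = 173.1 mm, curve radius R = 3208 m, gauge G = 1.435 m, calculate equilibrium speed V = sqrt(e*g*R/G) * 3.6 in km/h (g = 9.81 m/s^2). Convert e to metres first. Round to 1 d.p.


Convert cant: e = 173.1 mm = 0.1731 m
V_ms = sqrt(0.1731 * 9.81 * 3208 / 1.435)
V_ms = sqrt(3796.195183) = 61.6133 m/s
V = 61.6133 * 3.6 = 221.8 km/h

221.8


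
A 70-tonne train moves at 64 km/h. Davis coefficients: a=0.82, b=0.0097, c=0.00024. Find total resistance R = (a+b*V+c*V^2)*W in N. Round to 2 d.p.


b*V = 0.0097 * 64 = 0.6208
c*V^2 = 0.00024 * 4096 = 0.98304
R_per_t = 0.82 + 0.6208 + 0.98304 = 2.42384 N/t
R_total = 2.42384 * 70 = 169.67 N

169.67


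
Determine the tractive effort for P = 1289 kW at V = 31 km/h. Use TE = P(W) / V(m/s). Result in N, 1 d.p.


Convert: P = 1289 kW = 1289000 W
V = 31 / 3.6 = 8.6111 m/s
TE = 1289000 / 8.6111
TE = 149690.3 N

149690.3


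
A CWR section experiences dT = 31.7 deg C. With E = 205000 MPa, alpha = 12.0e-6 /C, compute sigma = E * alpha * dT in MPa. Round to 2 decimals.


sigma = E * alpha * dT
sigma = 205000 * 12.0e-6 * 31.7
sigma = 2.46 * 31.7
sigma = 77.98 MPa

77.98


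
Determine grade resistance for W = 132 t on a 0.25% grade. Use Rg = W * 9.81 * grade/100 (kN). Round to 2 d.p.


Rg = W * 9.81 * grade / 100
Rg = 132 * 9.81 * 0.25 / 100
Rg = 1294.92 * 0.0025
Rg = 3.24 kN

3.24


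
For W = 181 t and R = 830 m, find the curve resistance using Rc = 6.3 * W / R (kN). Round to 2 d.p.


Rc = 6.3 * W / R
Rc = 6.3 * 181 / 830
Rc = 1140.3 / 830
Rc = 1.37 kN

1.37


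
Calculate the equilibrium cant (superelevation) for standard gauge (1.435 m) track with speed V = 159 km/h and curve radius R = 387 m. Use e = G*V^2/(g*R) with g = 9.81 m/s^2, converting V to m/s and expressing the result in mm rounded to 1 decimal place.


Convert speed: V = 159 / 3.6 = 44.1667 m/s
Apply formula: e = 1.435 * 44.1667^2 / (9.81 * 387)
e = 1.435 * 1950.6944 / 3796.47
e = 0.737329 m = 737.3 mm

737.3


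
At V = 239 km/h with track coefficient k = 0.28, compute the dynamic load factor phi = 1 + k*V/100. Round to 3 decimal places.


phi = 1 + k * V / 100
phi = 1 + 0.28 * 239 / 100
phi = 1 + 0.6692
phi = 1.669

1.669


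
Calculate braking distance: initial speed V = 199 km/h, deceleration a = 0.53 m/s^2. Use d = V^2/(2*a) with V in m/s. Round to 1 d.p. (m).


Convert speed: V = 199 / 3.6 = 55.2778 m/s
V^2 = 3055.6327
d = 3055.6327 / (2 * 0.53)
d = 3055.6327 / 1.06
d = 2882.7 m

2882.7


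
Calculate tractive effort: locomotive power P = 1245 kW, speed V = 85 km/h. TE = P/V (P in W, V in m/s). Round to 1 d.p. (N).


Convert: P = 1245 kW = 1245000 W
V = 85 / 3.6 = 23.6111 m/s
TE = 1245000 / 23.6111
TE = 52729.4 N

52729.4


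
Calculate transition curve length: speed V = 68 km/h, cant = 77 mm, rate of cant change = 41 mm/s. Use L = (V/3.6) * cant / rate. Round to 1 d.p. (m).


Convert speed: V = 68 / 3.6 = 18.8889 m/s
L = 18.8889 * 77 / 41
L = 1454.4444 / 41
L = 35.5 m

35.5


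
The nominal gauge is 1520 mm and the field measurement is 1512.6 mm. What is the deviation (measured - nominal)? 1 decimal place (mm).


Deviation = measured - nominal
Deviation = 1512.6 - 1520
Deviation = -7.4 mm

-7.4


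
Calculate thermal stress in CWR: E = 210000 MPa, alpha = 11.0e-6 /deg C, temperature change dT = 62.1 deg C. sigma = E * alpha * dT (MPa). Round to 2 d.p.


sigma = E * alpha * dT
sigma = 210000 * 11.0e-6 * 62.1
sigma = 2.31 * 62.1
sigma = 143.45 MPa

143.45


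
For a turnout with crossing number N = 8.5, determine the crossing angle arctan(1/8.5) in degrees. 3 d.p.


1/N = 1/8.5 = 0.117647
angle = arctan(0.117647) = 0.117109 rad
angle = 0.117109 * 180/pi = 6.710 degrees

6.710


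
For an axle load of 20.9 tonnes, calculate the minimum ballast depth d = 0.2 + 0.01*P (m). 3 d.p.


d = 0.2 + 0.01 * 20.9
d = 0.2 + 0.209
d = 0.409 m

0.409


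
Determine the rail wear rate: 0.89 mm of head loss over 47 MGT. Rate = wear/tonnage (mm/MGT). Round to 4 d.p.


Wear rate = total wear / cumulative tonnage
Rate = 0.89 / 47
Rate = 0.0189 mm/MGT

0.0189


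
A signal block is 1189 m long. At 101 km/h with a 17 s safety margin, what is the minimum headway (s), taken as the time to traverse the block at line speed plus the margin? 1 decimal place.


V = 101 / 3.6 = 28.0556 m/s
Block traversal time = 1189 / 28.0556 = 42.3802 s
Headway = 42.3802 + 17
Headway = 59.4 s

59.4


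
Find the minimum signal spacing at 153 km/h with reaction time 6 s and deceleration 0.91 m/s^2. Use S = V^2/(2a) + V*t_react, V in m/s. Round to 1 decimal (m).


V = 153 / 3.6 = 42.5 m/s
Braking distance = 42.5^2 / (2*0.91) = 992.4451 m
Sighting distance = 42.5 * 6 = 255.0 m
S = 992.4451 + 255.0 = 1247.4 m

1247.4


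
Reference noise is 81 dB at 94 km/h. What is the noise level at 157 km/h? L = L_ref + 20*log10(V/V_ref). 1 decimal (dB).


V/V_ref = 157 / 94 = 1.670213
log10(1.670213) = 0.222772
20 * 0.222772 = 4.4554
L = 81 + 4.4554 = 85.5 dB

85.5


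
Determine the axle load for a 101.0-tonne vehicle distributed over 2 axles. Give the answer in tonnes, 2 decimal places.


Load per axle = total weight / number of axles
Load = 101.0 / 2
Load = 50.50 tonnes

50.50


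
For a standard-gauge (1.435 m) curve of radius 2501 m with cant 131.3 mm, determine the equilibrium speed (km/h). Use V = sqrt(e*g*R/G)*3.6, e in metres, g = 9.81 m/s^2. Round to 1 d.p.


Convert cant: e = 131.3 mm = 0.1313 m
V_ms = sqrt(0.1313 * 9.81 * 2501 / 1.435)
V_ms = sqrt(2244.892371) = 47.3803 m/s
V = 47.3803 * 3.6 = 170.6 km/h

170.6


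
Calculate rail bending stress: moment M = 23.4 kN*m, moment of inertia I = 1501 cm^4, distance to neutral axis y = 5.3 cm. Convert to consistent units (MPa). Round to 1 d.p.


Convert units:
M = 23.4 kN*m = 23400000 N*mm
y = 5.3 cm = 53 mm
I = 1501 cm^4 = 15010000 mm^4
sigma = 23400000 * 53 / 15010000
sigma = 82.6 MPa

82.6


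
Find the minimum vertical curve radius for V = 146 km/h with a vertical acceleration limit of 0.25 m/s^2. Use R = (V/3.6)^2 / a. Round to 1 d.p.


Convert speed: V = 146 / 3.6 = 40.5556 m/s
V^2 = 1644.7531 m^2/s^2
R_v = 1644.7531 / 0.25
R_v = 6579.0 m

6579.0


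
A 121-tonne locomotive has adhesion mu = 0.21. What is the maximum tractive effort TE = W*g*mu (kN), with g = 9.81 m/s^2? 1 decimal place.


TE_max = W * g * mu
TE_max = 121 * 9.81 * 0.21
TE_max = 1187.01 * 0.21
TE_max = 249.3 kN

249.3


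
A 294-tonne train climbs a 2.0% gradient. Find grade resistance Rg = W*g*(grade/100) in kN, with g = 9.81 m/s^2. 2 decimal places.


Rg = W * 9.81 * grade / 100
Rg = 294 * 9.81 * 2.0 / 100
Rg = 2884.14 * 0.02
Rg = 57.68 kN

57.68


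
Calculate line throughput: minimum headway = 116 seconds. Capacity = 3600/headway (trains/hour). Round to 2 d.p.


Capacity = 3600 / headway
Capacity = 3600 / 116
Capacity = 31.03 trains/hour

31.03


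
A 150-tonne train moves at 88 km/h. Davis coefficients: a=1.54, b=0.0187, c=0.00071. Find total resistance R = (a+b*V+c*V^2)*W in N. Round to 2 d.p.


b*V = 0.0187 * 88 = 1.6456
c*V^2 = 0.00071 * 7744 = 5.49824
R_per_t = 1.54 + 1.6456 + 5.49824 = 8.68384 N/t
R_total = 8.68384 * 150 = 1302.58 N

1302.58


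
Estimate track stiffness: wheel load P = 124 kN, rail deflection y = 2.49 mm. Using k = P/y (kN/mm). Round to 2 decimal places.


Track stiffness k = P / y
k = 124 / 2.49
k = 49.80 kN/mm

49.80


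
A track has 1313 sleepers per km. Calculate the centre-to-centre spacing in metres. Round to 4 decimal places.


Spacing = 1000 m / number of sleepers
Spacing = 1000 / 1313
Spacing = 0.7616 m

0.7616


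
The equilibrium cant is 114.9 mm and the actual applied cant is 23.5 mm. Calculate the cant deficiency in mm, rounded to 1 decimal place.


Cant deficiency = equilibrium cant - actual cant
CD = 114.9 - 23.5
CD = 91.4 mm

91.4


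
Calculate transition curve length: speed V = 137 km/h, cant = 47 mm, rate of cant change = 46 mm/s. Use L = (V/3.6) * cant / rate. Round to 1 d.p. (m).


Convert speed: V = 137 / 3.6 = 38.0556 m/s
L = 38.0556 * 47 / 46
L = 1788.6111 / 46
L = 38.9 m

38.9


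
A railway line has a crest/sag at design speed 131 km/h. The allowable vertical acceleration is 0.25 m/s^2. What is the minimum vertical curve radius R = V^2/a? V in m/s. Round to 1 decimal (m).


Convert speed: V = 131 / 3.6 = 36.3889 m/s
V^2 = 1324.1512 m^2/s^2
R_v = 1324.1512 / 0.25
R_v = 5296.6 m

5296.6


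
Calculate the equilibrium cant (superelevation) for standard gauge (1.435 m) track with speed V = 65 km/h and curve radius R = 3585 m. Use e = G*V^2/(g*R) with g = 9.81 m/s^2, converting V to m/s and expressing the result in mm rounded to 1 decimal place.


Convert speed: V = 65 / 3.6 = 18.0556 m/s
Apply formula: e = 1.435 * 18.0556^2 / (9.81 * 3585)
e = 1.435 * 326.0031 / 35168.85
e = 0.013302 m = 13.3 mm

13.3


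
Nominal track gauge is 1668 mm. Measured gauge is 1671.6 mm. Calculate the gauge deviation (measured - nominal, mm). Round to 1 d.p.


Deviation = measured - nominal
Deviation = 1671.6 - 1668
Deviation = 3.6 mm

3.6


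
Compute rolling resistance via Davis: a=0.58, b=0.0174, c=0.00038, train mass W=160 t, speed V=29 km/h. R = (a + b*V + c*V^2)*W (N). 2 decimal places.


b*V = 0.0174 * 29 = 0.5046
c*V^2 = 0.00038 * 841 = 0.31958
R_per_t = 0.58 + 0.5046 + 0.31958 = 1.40418 N/t
R_total = 1.40418 * 160 = 224.67 N

224.67


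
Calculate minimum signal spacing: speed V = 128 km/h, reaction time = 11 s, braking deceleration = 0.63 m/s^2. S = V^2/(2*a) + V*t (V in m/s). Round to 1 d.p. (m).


V = 128 / 3.6 = 35.5556 m/s
Braking distance = 35.5556^2 / (2*0.63) = 1003.3314 m
Sighting distance = 35.5556 * 11 = 391.1111 m
S = 1003.3314 + 391.1111 = 1394.4 m

1394.4


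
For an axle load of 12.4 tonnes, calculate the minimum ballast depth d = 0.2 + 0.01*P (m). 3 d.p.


d = 0.2 + 0.01 * 12.4
d = 0.2 + 0.124
d = 0.324 m

0.324


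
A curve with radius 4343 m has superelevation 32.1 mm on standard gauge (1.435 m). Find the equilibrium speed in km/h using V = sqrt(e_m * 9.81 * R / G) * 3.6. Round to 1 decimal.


Convert cant: e = 32.1 mm = 0.0321 m
V_ms = sqrt(0.0321 * 9.81 * 4343 / 1.435)
V_ms = sqrt(953.041842) = 30.8714 m/s
V = 30.8714 * 3.6 = 111.1 km/h

111.1


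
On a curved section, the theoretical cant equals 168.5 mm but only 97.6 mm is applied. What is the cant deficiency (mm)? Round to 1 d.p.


Cant deficiency = equilibrium cant - actual cant
CD = 168.5 - 97.6
CD = 70.9 mm

70.9


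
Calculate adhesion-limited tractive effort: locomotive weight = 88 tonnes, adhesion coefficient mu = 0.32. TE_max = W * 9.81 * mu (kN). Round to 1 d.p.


TE_max = W * g * mu
TE_max = 88 * 9.81 * 0.32
TE_max = 863.28 * 0.32
TE_max = 276.2 kN

276.2


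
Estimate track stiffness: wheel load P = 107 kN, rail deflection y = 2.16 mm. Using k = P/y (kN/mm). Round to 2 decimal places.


Track stiffness k = P / y
k = 107 / 2.16
k = 49.54 kN/mm

49.54


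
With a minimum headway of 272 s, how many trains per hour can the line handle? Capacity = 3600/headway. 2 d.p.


Capacity = 3600 / headway
Capacity = 3600 / 272
Capacity = 13.24 trains/hour

13.24


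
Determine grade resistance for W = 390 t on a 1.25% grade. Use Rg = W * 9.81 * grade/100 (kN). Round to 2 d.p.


Rg = W * 9.81 * grade / 100
Rg = 390 * 9.81 * 1.25 / 100
Rg = 3825.9 * 0.0125
Rg = 47.82 kN

47.82


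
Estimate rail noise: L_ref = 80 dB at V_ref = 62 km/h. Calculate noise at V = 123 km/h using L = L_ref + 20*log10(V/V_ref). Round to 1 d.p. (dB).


V/V_ref = 123 / 62 = 1.983871
log10(1.983871) = 0.297513
20 * 0.297513 = 5.9503
L = 80 + 5.9503 = 86.0 dB

86.0


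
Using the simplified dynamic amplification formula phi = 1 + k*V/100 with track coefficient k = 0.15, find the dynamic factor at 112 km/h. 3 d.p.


phi = 1 + k * V / 100
phi = 1 + 0.15 * 112 / 100
phi = 1 + 0.168
phi = 1.168

1.168


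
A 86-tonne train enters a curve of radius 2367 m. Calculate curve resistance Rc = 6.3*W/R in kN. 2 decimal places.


Rc = 6.3 * W / R
Rc = 6.3 * 86 / 2367
Rc = 541.8 / 2367
Rc = 0.23 kN

0.23


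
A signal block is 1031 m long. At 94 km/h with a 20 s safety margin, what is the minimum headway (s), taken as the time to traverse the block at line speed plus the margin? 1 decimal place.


V = 94 / 3.6 = 26.1111 m/s
Block traversal time = 1031 / 26.1111 = 39.4851 s
Headway = 39.4851 + 20
Headway = 59.5 s

59.5


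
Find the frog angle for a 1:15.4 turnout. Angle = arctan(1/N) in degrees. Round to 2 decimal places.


1/N = 1/15.4 = 0.064935
angle = arctan(0.064935) = 0.064844 rad
angle = 0.064844 * 180/pi = 3.72 degrees

3.72


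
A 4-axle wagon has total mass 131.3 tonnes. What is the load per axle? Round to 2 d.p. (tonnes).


Load per axle = total weight / number of axles
Load = 131.3 / 4
Load = 32.83 tonnes

32.83


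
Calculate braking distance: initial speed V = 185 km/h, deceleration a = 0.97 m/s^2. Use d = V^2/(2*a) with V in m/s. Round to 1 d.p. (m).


Convert speed: V = 185 / 3.6 = 51.3889 m/s
V^2 = 2640.8179
d = 2640.8179 / (2 * 0.97)
d = 2640.8179 / 1.94
d = 1361.2 m

1361.2


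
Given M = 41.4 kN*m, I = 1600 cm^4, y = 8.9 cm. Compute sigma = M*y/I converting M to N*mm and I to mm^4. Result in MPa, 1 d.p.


Convert units:
M = 41.4 kN*m = 41400000 N*mm
y = 8.9 cm = 89 mm
I = 1600 cm^4 = 16000000 mm^4
sigma = 41400000 * 89 / 16000000
sigma = 230.3 MPa

230.3


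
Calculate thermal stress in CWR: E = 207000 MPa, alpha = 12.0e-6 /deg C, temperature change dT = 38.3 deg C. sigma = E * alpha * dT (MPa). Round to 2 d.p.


sigma = E * alpha * dT
sigma = 207000 * 12.0e-6 * 38.3
sigma = 2.484 * 38.3
sigma = 95.14 MPa

95.14


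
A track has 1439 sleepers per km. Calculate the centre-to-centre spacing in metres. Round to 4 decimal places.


Spacing = 1000 m / number of sleepers
Spacing = 1000 / 1439
Spacing = 0.6949 m

0.6949


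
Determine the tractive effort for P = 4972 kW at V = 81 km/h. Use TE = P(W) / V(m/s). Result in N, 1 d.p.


Convert: P = 4972 kW = 4972000 W
V = 81 / 3.6 = 22.5 m/s
TE = 4972000 / 22.5
TE = 220977.8 N

220977.8


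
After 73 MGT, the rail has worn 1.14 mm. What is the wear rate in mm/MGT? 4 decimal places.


Wear rate = total wear / cumulative tonnage
Rate = 1.14 / 73
Rate = 0.0156 mm/MGT

0.0156


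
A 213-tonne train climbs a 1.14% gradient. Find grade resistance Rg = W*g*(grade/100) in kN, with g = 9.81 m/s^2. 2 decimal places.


Rg = W * 9.81 * grade / 100
Rg = 213 * 9.81 * 1.14 / 100
Rg = 2089.53 * 0.0114
Rg = 23.82 kN

23.82


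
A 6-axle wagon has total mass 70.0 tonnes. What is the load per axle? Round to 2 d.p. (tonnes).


Load per axle = total weight / number of axles
Load = 70.0 / 6
Load = 11.67 tonnes

11.67


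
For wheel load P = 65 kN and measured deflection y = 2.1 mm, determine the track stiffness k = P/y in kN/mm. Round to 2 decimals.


Track stiffness k = P / y
k = 65 / 2.1
k = 30.95 kN/mm

30.95


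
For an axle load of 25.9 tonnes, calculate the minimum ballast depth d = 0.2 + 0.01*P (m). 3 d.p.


d = 0.2 + 0.01 * 25.9
d = 0.2 + 0.259
d = 0.459 m

0.459


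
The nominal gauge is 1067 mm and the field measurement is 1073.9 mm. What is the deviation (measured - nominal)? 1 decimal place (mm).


Deviation = measured - nominal
Deviation = 1073.9 - 1067
Deviation = 6.9 mm

6.9


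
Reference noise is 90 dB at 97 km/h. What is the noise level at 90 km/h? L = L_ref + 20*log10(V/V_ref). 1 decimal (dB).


V/V_ref = 90 / 97 = 0.927835
log10(0.927835) = -0.032529
20 * -0.032529 = -0.6506
L = 90 + -0.6506 = 89.3 dB

89.3


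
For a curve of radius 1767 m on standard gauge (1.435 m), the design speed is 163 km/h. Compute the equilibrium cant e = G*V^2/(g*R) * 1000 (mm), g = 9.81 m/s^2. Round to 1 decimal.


Convert speed: V = 163 / 3.6 = 45.2778 m/s
Apply formula: e = 1.435 * 45.2778^2 / (9.81 * 1767)
e = 1.435 * 2050.0772 / 17334.27
e = 0.169714 m = 169.7 mm

169.7


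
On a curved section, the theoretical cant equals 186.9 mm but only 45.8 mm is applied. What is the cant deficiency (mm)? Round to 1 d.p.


Cant deficiency = equilibrium cant - actual cant
CD = 186.9 - 45.8
CD = 141.1 mm

141.1


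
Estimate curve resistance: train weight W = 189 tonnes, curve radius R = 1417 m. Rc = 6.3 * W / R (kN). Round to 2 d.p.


Rc = 6.3 * W / R
Rc = 6.3 * 189 / 1417
Rc = 1190.7 / 1417
Rc = 0.84 kN

0.84


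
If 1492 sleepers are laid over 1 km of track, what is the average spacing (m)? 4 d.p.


Spacing = 1000 m / number of sleepers
Spacing = 1000 / 1492
Spacing = 0.6702 m

0.6702


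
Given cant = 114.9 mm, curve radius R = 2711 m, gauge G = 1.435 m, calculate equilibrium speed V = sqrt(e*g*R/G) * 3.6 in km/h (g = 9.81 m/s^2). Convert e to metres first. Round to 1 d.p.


Convert cant: e = 114.9 mm = 0.1149 m
V_ms = sqrt(0.1149 * 9.81 * 2711 / 1.435)
V_ms = sqrt(2129.446104) = 46.1459 m/s
V = 46.1459 * 3.6 = 166.1 km/h

166.1


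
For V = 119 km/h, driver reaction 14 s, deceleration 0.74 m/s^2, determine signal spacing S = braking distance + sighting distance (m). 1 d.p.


V = 119 / 3.6 = 33.0556 m/s
Braking distance = 33.0556^2 / (2*0.74) = 738.2904 m
Sighting distance = 33.0556 * 14 = 462.7778 m
S = 738.2904 + 462.7778 = 1201.1 m

1201.1


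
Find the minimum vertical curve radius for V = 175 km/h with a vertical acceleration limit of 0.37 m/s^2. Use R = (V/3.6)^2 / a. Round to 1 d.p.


Convert speed: V = 175 / 3.6 = 48.6111 m/s
V^2 = 2363.0401 m^2/s^2
R_v = 2363.0401 / 0.37
R_v = 6386.6 m

6386.6


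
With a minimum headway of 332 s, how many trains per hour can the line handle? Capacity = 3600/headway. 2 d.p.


Capacity = 3600 / headway
Capacity = 3600 / 332
Capacity = 10.84 trains/hour

10.84


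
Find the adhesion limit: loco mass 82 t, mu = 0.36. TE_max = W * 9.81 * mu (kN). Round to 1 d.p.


TE_max = W * g * mu
TE_max = 82 * 9.81 * 0.36
TE_max = 804.42 * 0.36
TE_max = 289.6 kN

289.6


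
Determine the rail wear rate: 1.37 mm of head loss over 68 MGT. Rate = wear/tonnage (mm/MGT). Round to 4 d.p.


Wear rate = total wear / cumulative tonnage
Rate = 1.37 / 68
Rate = 0.0201 mm/MGT

0.0201


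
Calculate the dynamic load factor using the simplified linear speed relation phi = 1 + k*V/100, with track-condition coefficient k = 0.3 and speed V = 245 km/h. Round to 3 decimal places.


phi = 1 + k * V / 100
phi = 1 + 0.3 * 245 / 100
phi = 1 + 0.735
phi = 1.735

1.735


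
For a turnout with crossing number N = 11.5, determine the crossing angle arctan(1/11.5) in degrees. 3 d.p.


1/N = 1/11.5 = 0.086957
angle = arctan(0.086957) = 0.086738 rad
angle = 0.086738 * 180/pi = 4.970 degrees

4.970


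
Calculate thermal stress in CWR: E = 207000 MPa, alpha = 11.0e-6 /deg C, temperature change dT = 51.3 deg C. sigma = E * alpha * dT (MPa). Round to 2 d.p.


sigma = E * alpha * dT
sigma = 207000 * 11.0e-6 * 51.3
sigma = 2.277 * 51.3
sigma = 116.81 MPa

116.81


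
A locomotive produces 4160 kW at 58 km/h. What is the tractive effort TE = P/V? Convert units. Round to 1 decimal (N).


Convert: P = 4160 kW = 4160000 W
V = 58 / 3.6 = 16.1111 m/s
TE = 4160000 / 16.1111
TE = 258206.9 N

258206.9


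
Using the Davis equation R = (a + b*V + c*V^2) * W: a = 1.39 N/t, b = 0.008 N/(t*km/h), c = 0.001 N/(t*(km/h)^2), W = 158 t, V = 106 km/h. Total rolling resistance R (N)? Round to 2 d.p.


b*V = 0.008 * 106 = 0.848
c*V^2 = 0.001 * 11236 = 11.236
R_per_t = 1.39 + 0.848 + 11.236 = 13.474 N/t
R_total = 13.474 * 158 = 2128.89 N

2128.89


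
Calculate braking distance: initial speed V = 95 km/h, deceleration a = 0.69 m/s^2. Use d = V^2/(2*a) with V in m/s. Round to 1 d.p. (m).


Convert speed: V = 95 / 3.6 = 26.3889 m/s
V^2 = 696.3735
d = 696.3735 / (2 * 0.69)
d = 696.3735 / 1.38
d = 504.6 m

504.6


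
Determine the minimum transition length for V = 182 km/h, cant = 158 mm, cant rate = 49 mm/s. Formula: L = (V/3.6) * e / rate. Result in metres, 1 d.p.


Convert speed: V = 182 / 3.6 = 50.5556 m/s
L = 50.5556 * 158 / 49
L = 7987.7778 / 49
L = 163.0 m

163.0


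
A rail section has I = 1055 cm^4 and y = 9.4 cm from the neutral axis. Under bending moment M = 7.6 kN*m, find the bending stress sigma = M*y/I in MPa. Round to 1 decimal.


Convert units:
M = 7.6 kN*m = 7600000 N*mm
y = 9.4 cm = 94 mm
I = 1055 cm^4 = 10550000 mm^4
sigma = 7600000 * 94 / 10550000
sigma = 67.7 MPa

67.7


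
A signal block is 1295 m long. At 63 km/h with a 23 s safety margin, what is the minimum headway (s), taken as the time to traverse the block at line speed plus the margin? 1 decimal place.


V = 63 / 3.6 = 17.5 m/s
Block traversal time = 1295 / 17.5 = 74.0 s
Headway = 74.0 + 23
Headway = 97.0 s

97.0


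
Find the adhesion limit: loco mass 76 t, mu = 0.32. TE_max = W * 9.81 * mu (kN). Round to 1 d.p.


TE_max = W * g * mu
TE_max = 76 * 9.81 * 0.32
TE_max = 745.56 * 0.32
TE_max = 238.6 kN

238.6


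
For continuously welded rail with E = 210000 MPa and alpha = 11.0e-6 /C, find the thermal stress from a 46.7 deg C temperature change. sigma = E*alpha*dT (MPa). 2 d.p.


sigma = E * alpha * dT
sigma = 210000 * 11.0e-6 * 46.7
sigma = 2.31 * 46.7
sigma = 107.88 MPa

107.88


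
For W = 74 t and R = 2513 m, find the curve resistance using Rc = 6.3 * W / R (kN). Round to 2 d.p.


Rc = 6.3 * W / R
Rc = 6.3 * 74 / 2513
Rc = 466.2 / 2513
Rc = 0.19 kN

0.19


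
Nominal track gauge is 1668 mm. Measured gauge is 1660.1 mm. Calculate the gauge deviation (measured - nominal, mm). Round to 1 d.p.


Deviation = measured - nominal
Deviation = 1660.1 - 1668
Deviation = -7.9 mm

-7.9


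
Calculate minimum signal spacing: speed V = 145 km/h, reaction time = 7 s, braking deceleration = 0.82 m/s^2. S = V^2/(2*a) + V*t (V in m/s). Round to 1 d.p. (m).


V = 145 / 3.6 = 40.2778 m/s
Braking distance = 40.2778^2 / (2*0.82) = 989.2069 m
Sighting distance = 40.2778 * 7 = 281.9444 m
S = 989.2069 + 281.9444 = 1271.2 m

1271.2


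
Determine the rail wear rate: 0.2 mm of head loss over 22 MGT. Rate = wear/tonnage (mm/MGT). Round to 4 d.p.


Wear rate = total wear / cumulative tonnage
Rate = 0.2 / 22
Rate = 0.0091 mm/MGT

0.0091


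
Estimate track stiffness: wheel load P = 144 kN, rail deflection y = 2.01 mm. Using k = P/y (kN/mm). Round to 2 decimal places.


Track stiffness k = P / y
k = 144 / 2.01
k = 71.64 kN/mm

71.64


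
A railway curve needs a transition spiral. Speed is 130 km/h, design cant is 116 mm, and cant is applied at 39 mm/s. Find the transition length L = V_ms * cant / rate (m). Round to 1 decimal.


Convert speed: V = 130 / 3.6 = 36.1111 m/s
L = 36.1111 * 116 / 39
L = 4188.8889 / 39
L = 107.4 m

107.4


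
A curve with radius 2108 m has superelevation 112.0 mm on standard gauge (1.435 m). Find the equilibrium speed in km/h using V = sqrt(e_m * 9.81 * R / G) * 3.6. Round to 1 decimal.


Convert cant: e = 112.0 mm = 0.1120 m
V_ms = sqrt(0.1120 * 9.81 * 2108 / 1.435)
V_ms = sqrt(1614.008195) = 40.1747 m/s
V = 40.1747 * 3.6 = 144.6 km/h

144.6


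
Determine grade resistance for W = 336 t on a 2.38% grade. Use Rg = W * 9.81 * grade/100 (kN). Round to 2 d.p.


Rg = W * 9.81 * grade / 100
Rg = 336 * 9.81 * 2.38 / 100
Rg = 3296.16 * 0.0238
Rg = 78.45 kN

78.45


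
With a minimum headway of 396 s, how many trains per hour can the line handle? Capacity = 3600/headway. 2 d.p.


Capacity = 3600 / headway
Capacity = 3600 / 396
Capacity = 9.09 trains/hour

9.09


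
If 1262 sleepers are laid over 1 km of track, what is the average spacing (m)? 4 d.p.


Spacing = 1000 m / number of sleepers
Spacing = 1000 / 1262
Spacing = 0.7924 m

0.7924


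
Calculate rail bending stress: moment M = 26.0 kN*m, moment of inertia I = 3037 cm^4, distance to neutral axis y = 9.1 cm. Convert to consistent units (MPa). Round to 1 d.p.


Convert units:
M = 26.0 kN*m = 26000000 N*mm
y = 9.1 cm = 91 mm
I = 3037 cm^4 = 30370000 mm^4
sigma = 26000000 * 91 / 30370000
sigma = 77.9 MPa

77.9


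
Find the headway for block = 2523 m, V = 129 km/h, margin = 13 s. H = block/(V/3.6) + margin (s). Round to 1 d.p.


V = 129 / 3.6 = 35.8333 m/s
Block traversal time = 2523 / 35.8333 = 70.4093 s
Headway = 70.4093 + 13
Headway = 83.4 s

83.4


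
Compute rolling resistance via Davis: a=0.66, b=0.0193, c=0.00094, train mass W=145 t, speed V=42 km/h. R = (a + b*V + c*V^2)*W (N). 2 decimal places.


b*V = 0.0193 * 42 = 0.8106
c*V^2 = 0.00094 * 1764 = 1.65816
R_per_t = 0.66 + 0.8106 + 1.65816 = 3.12876 N/t
R_total = 3.12876 * 145 = 453.67 N

453.67


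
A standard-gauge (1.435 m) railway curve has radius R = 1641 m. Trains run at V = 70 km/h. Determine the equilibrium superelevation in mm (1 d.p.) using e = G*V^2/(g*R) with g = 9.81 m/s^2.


Convert speed: V = 70 / 3.6 = 19.4444 m/s
Apply formula: e = 1.435 * 19.4444^2 / (9.81 * 1641)
e = 1.435 * 378.0864 / 16098.21
e = 0.033703 m = 33.7 mm

33.7


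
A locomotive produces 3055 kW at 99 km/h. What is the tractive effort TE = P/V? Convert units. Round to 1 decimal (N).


Convert: P = 3055 kW = 3055000 W
V = 99 / 3.6 = 27.5 m/s
TE = 3055000 / 27.5
TE = 111090.9 N

111090.9


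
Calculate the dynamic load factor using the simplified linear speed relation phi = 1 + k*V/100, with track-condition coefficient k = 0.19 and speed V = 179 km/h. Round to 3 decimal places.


phi = 1 + k * V / 100
phi = 1 + 0.19 * 179 / 100
phi = 1 + 0.3401
phi = 1.340

1.340


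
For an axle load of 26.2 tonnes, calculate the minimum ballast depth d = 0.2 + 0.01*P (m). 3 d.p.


d = 0.2 + 0.01 * 26.2
d = 0.2 + 0.262
d = 0.462 m

0.462


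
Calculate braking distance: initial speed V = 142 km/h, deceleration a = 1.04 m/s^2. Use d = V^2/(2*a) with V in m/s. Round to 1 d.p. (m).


Convert speed: V = 142 / 3.6 = 39.4444 m/s
V^2 = 1555.8642
d = 1555.8642 / (2 * 1.04)
d = 1555.8642 / 2.08
d = 748.0 m

748.0


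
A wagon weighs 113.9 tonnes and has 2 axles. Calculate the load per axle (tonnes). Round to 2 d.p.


Load per axle = total weight / number of axles
Load = 113.9 / 2
Load = 56.95 tonnes

56.95


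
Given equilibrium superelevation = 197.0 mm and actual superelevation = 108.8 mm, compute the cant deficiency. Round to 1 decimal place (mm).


Cant deficiency = equilibrium cant - actual cant
CD = 197.0 - 108.8
CD = 88.2 mm

88.2


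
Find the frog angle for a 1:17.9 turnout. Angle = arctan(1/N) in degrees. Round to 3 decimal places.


1/N = 1/17.9 = 0.055866
angle = arctan(0.055866) = 0.055808 rad
angle = 0.055808 * 180/pi = 3.198 degrees

3.198


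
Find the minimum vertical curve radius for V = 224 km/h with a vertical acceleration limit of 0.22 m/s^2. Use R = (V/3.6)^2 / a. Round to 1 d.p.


Convert speed: V = 224 / 3.6 = 62.2222 m/s
V^2 = 3871.6049 m^2/s^2
R_v = 3871.6049 / 0.22
R_v = 17598.2 m

17598.2


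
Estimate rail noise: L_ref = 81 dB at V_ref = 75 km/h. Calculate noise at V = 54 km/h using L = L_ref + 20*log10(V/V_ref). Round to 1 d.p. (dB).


V/V_ref = 54 / 75 = 0.72
log10(0.72) = -0.142668
20 * -0.142668 = -2.8534
L = 81 + -2.8534 = 78.1 dB

78.1


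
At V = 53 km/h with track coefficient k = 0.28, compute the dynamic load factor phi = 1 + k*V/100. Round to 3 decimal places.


phi = 1 + k * V / 100
phi = 1 + 0.28 * 53 / 100
phi = 1 + 0.1484
phi = 1.148

1.148


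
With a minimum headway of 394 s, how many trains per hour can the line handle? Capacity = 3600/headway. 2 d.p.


Capacity = 3600 / headway
Capacity = 3600 / 394
Capacity = 9.14 trains/hour

9.14


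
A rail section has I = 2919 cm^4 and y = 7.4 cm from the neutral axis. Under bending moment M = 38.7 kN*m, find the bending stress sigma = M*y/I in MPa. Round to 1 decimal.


Convert units:
M = 38.7 kN*m = 38700000 N*mm
y = 7.4 cm = 74 mm
I = 2919 cm^4 = 29190000 mm^4
sigma = 38700000 * 74 / 29190000
sigma = 98.1 MPa

98.1


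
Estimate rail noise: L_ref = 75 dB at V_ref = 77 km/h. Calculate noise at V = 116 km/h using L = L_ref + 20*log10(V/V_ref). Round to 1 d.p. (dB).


V/V_ref = 116 / 77 = 1.506494
log10(1.506494) = 0.177967
20 * 0.177967 = 3.5593
L = 75 + 3.5593 = 78.6 dB

78.6


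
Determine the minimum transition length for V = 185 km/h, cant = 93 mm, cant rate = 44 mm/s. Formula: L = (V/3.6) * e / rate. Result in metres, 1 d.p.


Convert speed: V = 185 / 3.6 = 51.3889 m/s
L = 51.3889 * 93 / 44
L = 4779.1667 / 44
L = 108.6 m

108.6


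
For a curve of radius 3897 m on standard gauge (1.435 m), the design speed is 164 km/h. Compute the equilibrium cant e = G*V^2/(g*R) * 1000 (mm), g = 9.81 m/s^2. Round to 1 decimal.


Convert speed: V = 164 / 3.6 = 45.5556 m/s
Apply formula: e = 1.435 * 45.5556^2 / (9.81 * 3897)
e = 1.435 * 2075.3086 / 38229.57
e = 0.0779 m = 77.9 mm

77.9


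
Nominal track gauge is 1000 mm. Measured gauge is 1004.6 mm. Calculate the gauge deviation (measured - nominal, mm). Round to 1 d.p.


Deviation = measured - nominal
Deviation = 1004.6 - 1000
Deviation = 4.6 mm

4.6


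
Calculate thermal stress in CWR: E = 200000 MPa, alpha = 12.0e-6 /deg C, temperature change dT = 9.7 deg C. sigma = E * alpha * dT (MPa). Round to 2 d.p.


sigma = E * alpha * dT
sigma = 200000 * 12.0e-6 * 9.7
sigma = 2.4 * 9.7
sigma = 23.28 MPa

23.28


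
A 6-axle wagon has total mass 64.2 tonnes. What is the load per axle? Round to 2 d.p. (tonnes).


Load per axle = total weight / number of axles
Load = 64.2 / 6
Load = 10.70 tonnes

10.70


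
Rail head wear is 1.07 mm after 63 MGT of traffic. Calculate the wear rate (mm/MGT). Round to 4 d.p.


Wear rate = total wear / cumulative tonnage
Rate = 1.07 / 63
Rate = 0.0170 mm/MGT

0.0170


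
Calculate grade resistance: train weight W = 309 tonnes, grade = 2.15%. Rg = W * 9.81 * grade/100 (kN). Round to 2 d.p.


Rg = W * 9.81 * grade / 100
Rg = 309 * 9.81 * 2.15 / 100
Rg = 3031.29 * 0.0215
Rg = 65.17 kN

65.17


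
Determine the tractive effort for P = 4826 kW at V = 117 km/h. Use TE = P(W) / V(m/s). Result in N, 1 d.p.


Convert: P = 4826 kW = 4826000 W
V = 117 / 3.6 = 32.5 m/s
TE = 4826000 / 32.5
TE = 148492.3 N

148492.3


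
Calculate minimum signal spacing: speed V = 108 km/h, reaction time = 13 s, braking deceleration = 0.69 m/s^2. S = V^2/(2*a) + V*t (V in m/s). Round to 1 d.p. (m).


V = 108 / 3.6 = 30.0 m/s
Braking distance = 30.0^2 / (2*0.69) = 652.1739 m
Sighting distance = 30.0 * 13 = 390.0 m
S = 652.1739 + 390.0 = 1042.2 m

1042.2


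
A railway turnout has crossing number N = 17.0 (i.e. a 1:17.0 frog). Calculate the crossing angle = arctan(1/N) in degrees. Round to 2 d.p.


1/N = 1/17.0 = 0.058824
angle = arctan(0.058824) = 0.058756 rad
angle = 0.058756 * 180/pi = 3.37 degrees

3.37


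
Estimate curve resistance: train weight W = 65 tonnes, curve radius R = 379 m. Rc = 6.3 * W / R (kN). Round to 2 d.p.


Rc = 6.3 * W / R
Rc = 6.3 * 65 / 379
Rc = 409.5 / 379
Rc = 1.08 kN

1.08


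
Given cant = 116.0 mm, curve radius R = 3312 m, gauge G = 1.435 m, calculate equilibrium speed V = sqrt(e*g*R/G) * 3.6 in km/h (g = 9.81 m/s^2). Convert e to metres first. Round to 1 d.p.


Convert cant: e = 116.0 mm = 0.1160 m
V_ms = sqrt(0.1160 * 9.81 * 3312 / 1.435)
V_ms = sqrt(2626.42754) = 51.2487 m/s
V = 51.2487 * 3.6 = 184.5 km/h

184.5


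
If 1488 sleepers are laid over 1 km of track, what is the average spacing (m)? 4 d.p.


Spacing = 1000 m / number of sleepers
Spacing = 1000 / 1488
Spacing = 0.6720 m

0.6720


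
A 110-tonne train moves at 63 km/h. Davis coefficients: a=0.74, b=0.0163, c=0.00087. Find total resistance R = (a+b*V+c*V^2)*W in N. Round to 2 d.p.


b*V = 0.0163 * 63 = 1.0269
c*V^2 = 0.00087 * 3969 = 3.45303
R_per_t = 0.74 + 1.0269 + 3.45303 = 5.21993 N/t
R_total = 5.21993 * 110 = 574.19 N

574.19


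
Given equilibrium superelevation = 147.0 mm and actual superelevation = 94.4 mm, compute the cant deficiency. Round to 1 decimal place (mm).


Cant deficiency = equilibrium cant - actual cant
CD = 147.0 - 94.4
CD = 52.6 mm

52.6


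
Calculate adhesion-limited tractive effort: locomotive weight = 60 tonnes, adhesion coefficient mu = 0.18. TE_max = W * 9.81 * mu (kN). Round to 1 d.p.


TE_max = W * g * mu
TE_max = 60 * 9.81 * 0.18
TE_max = 588.6 * 0.18
TE_max = 105.9 kN

105.9


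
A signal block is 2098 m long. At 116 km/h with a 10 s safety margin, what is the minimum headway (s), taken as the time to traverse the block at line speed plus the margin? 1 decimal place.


V = 116 / 3.6 = 32.2222 m/s
Block traversal time = 2098 / 32.2222 = 65.1103 s
Headway = 65.1103 + 10
Headway = 75.1 s

75.1


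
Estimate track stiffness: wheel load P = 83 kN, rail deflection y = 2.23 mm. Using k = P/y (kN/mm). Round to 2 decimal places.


Track stiffness k = P / y
k = 83 / 2.23
k = 37.22 kN/mm

37.22


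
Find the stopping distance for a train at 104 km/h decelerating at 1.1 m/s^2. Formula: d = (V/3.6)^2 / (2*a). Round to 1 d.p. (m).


Convert speed: V = 104 / 3.6 = 28.8889 m/s
V^2 = 834.5679
d = 834.5679 / (2 * 1.1)
d = 834.5679 / 2.2
d = 379.3 m

379.3


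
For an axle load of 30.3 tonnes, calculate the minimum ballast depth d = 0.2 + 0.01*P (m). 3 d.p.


d = 0.2 + 0.01 * 30.3
d = 0.2 + 0.303
d = 0.503 m

0.503


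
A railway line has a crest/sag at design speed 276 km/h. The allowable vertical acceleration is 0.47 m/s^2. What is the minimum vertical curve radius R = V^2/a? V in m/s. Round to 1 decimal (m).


Convert speed: V = 276 / 3.6 = 76.6667 m/s
V^2 = 5877.7778 m^2/s^2
R_v = 5877.7778 / 0.47
R_v = 12505.9 m

12505.9


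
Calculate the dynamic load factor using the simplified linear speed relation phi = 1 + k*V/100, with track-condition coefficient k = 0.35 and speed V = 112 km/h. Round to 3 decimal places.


phi = 1 + k * V / 100
phi = 1 + 0.35 * 112 / 100
phi = 1 + 0.392
phi = 1.392

1.392


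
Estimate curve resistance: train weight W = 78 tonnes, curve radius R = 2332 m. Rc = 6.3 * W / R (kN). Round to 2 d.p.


Rc = 6.3 * W / R
Rc = 6.3 * 78 / 2332
Rc = 491.4 / 2332
Rc = 0.21 kN

0.21


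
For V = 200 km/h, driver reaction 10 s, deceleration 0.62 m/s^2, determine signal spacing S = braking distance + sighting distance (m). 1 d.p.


V = 200 / 3.6 = 55.5556 m/s
Braking distance = 55.5556^2 / (2*0.62) = 2489.0482 m
Sighting distance = 55.5556 * 10 = 555.5556 m
S = 2489.0482 + 555.5556 = 3044.6 m

3044.6


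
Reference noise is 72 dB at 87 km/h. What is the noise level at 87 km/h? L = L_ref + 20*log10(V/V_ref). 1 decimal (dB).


V/V_ref = 87 / 87 = 1.0
log10(1.0) = 0.0
20 * 0.0 = 0.0
L = 72 + 0.0 = 72.0 dB

72.0


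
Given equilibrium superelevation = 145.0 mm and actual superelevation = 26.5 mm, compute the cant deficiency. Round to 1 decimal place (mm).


Cant deficiency = equilibrium cant - actual cant
CD = 145.0 - 26.5
CD = 118.5 mm

118.5


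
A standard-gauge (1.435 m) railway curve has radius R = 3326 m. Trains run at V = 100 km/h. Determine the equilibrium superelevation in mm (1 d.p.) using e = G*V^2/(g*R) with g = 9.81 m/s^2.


Convert speed: V = 100 / 3.6 = 27.7778 m/s
Apply formula: e = 1.435 * 27.7778^2 / (9.81 * 3326)
e = 1.435 * 771.6049 / 32628.06
e = 0.033936 m = 33.9 mm

33.9


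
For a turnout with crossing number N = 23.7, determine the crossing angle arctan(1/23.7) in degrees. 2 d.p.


1/N = 1/23.7 = 0.042194
angle = arctan(0.042194) = 0.042169 rad
angle = 0.042169 * 180/pi = 2.42 degrees

2.42


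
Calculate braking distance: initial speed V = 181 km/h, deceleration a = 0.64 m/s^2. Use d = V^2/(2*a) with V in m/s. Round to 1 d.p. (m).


Convert speed: V = 181 / 3.6 = 50.2778 m/s
V^2 = 2527.8549
d = 2527.8549 / (2 * 0.64)
d = 2527.8549 / 1.28
d = 1974.9 m

1974.9


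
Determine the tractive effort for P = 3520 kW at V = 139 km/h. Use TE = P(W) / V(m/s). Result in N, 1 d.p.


Convert: P = 3520 kW = 3520000 W
V = 139 / 3.6 = 38.6111 m/s
TE = 3520000 / 38.6111
TE = 91165.5 N

91165.5


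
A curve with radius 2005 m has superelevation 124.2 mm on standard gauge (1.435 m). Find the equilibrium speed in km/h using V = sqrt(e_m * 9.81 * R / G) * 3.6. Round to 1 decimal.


Convert cant: e = 124.2 mm = 0.1242 m
V_ms = sqrt(0.1242 * 9.81 * 2005 / 1.435)
V_ms = sqrt(1702.366557) = 41.2597 m/s
V = 41.2597 * 3.6 = 148.5 km/h

148.5


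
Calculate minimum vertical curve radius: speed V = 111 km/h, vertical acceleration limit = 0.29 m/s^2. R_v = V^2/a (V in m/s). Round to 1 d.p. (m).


Convert speed: V = 111 / 3.6 = 30.8333 m/s
V^2 = 950.6944 m^2/s^2
R_v = 950.6944 / 0.29
R_v = 3278.3 m

3278.3


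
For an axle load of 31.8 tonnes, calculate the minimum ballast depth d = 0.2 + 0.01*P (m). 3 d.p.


d = 0.2 + 0.01 * 31.8
d = 0.2 + 0.318
d = 0.518 m

0.518


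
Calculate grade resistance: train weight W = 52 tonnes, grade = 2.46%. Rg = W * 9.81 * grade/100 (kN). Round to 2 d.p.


Rg = W * 9.81 * grade / 100
Rg = 52 * 9.81 * 2.46 / 100
Rg = 510.12 * 0.0246
Rg = 12.55 kN

12.55


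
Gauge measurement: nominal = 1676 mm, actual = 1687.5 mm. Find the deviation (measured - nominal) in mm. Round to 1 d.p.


Deviation = measured - nominal
Deviation = 1687.5 - 1676
Deviation = 11.5 mm

11.5


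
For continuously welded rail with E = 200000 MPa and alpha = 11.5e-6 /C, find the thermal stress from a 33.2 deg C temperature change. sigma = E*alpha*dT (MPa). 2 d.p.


sigma = E * alpha * dT
sigma = 200000 * 11.5e-6 * 33.2
sigma = 2.3 * 33.2
sigma = 76.36 MPa

76.36


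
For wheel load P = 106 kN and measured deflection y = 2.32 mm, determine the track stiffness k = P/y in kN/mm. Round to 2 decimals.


Track stiffness k = P / y
k = 106 / 2.32
k = 45.69 kN/mm

45.69


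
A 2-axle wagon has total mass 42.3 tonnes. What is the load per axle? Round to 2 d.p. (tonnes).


Load per axle = total weight / number of axles
Load = 42.3 / 2
Load = 21.15 tonnes

21.15


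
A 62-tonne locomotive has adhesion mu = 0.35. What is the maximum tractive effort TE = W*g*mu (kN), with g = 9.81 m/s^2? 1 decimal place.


TE_max = W * g * mu
TE_max = 62 * 9.81 * 0.35
TE_max = 608.22 * 0.35
TE_max = 212.9 kN

212.9


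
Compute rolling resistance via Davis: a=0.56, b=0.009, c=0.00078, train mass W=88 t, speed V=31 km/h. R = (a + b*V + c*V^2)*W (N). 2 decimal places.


b*V = 0.009 * 31 = 0.279
c*V^2 = 0.00078 * 961 = 0.74958
R_per_t = 0.56 + 0.279 + 0.74958 = 1.58858 N/t
R_total = 1.58858 * 88 = 139.80 N

139.80


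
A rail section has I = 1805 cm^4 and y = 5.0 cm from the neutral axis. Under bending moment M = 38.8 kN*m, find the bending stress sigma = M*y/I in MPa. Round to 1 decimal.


Convert units:
M = 38.8 kN*m = 38800000 N*mm
y = 5.0 cm = 50 mm
I = 1805 cm^4 = 18050000 mm^4
sigma = 38800000 * 50 / 18050000
sigma = 107.5 MPa

107.5


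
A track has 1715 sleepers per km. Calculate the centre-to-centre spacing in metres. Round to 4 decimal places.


Spacing = 1000 m / number of sleepers
Spacing = 1000 / 1715
Spacing = 0.5831 m

0.5831


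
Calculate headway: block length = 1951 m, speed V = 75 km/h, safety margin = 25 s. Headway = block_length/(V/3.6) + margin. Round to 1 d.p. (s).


V = 75 / 3.6 = 20.8333 m/s
Block traversal time = 1951 / 20.8333 = 93.648 s
Headway = 93.648 + 25
Headway = 118.6 s

118.6
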